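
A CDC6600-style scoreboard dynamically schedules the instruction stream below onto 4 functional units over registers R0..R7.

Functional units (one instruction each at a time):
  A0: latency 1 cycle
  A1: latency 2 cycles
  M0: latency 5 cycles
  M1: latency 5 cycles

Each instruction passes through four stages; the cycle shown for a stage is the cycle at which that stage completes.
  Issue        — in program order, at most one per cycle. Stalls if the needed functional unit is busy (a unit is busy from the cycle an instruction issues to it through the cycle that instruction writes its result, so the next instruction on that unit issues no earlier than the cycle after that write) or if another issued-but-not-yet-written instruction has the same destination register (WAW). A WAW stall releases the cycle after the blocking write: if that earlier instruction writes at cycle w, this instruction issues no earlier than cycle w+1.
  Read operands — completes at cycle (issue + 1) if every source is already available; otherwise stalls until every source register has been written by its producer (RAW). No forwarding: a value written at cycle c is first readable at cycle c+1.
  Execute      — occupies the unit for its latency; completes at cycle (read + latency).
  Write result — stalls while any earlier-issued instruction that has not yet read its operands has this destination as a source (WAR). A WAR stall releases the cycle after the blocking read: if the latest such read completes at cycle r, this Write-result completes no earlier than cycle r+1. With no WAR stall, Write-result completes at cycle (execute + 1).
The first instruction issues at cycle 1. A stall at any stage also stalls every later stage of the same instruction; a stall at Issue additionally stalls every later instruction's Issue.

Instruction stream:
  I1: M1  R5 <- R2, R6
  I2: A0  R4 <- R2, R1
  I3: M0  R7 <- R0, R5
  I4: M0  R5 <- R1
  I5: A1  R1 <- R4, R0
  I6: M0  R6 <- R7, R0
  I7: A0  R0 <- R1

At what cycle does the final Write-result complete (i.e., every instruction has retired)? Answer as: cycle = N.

cycle = 31

I1 -> (1, 2, 7, 8)
I2 -> (2, 3, 4, 5)
I3 -> (3, 9, 14, 15)  // RAW R5: wait I1 write@8
I4 -> (16, 17, 22, 23)  // struct: M0 busy until I3 writes@15
I5 -> (17, 18, 20, 21)
I6 -> (24, 25, 30, 31)  // struct: M0 busy until I4 writes@23
I7 -> (25, 26, 27, 28)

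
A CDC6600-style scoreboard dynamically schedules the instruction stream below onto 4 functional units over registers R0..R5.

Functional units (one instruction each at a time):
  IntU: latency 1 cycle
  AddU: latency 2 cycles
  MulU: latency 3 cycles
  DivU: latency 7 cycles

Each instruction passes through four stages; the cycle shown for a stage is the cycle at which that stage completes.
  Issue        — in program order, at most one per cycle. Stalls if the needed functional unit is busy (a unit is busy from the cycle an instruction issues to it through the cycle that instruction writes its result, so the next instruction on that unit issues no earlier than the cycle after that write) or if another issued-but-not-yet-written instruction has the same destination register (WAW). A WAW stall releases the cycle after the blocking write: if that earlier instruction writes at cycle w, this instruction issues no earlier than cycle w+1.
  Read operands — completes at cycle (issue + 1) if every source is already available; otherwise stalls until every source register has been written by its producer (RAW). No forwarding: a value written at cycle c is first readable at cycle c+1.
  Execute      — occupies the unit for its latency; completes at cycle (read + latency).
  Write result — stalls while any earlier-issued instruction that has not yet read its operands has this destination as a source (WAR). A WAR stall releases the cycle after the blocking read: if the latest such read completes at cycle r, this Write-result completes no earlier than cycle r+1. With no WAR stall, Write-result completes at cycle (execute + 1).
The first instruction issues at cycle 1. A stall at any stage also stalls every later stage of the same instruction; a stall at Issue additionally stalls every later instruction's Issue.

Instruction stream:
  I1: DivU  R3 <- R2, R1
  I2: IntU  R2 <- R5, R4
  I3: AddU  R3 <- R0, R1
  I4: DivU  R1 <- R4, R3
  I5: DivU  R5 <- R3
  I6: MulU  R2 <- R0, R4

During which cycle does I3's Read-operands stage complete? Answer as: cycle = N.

I1 -> (1, 2, 9, 10)
I2 -> (2, 3, 4, 5)
I3 -> (11, 12, 14, 15)  // WAW R3: wait I1 write@10
I4 -> (12, 16, 23, 24)  // RAW R3: wait I3 write@15
I5 -> (25, 26, 33, 34)  // struct: DivU busy until I4 writes@24
I6 -> (26, 27, 30, 31)

cycle = 12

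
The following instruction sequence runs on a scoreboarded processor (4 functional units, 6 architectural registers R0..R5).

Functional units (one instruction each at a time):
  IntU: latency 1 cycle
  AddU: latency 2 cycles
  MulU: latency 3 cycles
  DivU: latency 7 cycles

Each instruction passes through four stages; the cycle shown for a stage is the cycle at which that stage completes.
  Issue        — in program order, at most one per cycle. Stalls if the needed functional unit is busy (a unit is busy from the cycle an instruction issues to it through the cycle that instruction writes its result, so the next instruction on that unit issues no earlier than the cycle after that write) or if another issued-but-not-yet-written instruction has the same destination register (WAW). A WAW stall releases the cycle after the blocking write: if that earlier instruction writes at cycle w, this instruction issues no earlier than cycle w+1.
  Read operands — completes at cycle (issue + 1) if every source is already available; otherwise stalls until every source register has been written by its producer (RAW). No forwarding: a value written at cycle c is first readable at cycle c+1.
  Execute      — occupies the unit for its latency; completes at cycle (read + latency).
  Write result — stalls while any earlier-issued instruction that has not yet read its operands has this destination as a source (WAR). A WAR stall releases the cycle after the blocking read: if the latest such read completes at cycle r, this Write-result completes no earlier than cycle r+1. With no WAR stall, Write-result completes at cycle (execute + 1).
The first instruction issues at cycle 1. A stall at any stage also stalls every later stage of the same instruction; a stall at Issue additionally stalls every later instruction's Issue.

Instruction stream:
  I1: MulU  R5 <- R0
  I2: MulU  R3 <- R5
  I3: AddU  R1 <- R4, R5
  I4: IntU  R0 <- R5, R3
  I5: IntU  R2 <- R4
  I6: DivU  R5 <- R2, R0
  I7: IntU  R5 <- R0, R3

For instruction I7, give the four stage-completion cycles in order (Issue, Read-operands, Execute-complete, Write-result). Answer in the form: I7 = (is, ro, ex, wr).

I7 = (29, 30, 31, 32)

cycle 1: I1 dispatched to MulU
cycle 2: I1 operands ready
cycle 5: I1 complete
cycle 6: R5←I1
cycle 7: I2 dispatched to MulU
cycle 8: I2 operands ready; I3 dispatched to AddU
cycle 9: I3 operands ready; I4 dispatched to IntU
cycle 11: I2 complete; I3 complete
cycle 12: R3←I2; R1←I3
cycle 13: I4 operands ready
cycle 14: I4 complete
cycle 15: R0←I4
cycle 16: I5 dispatched to IntU
cycle 17: I5 operands ready; I6 dispatched to DivU
cycle 18: I5 complete
cycle 19: R2←I5
cycle 20: I6 operands ready
cycle 27: I6 complete
cycle 28: R5←I6
cycle 29: I7 dispatched to IntU
cycle 30: I7 operands ready
cycle 31: I7 complete
cycle 32: R5←I7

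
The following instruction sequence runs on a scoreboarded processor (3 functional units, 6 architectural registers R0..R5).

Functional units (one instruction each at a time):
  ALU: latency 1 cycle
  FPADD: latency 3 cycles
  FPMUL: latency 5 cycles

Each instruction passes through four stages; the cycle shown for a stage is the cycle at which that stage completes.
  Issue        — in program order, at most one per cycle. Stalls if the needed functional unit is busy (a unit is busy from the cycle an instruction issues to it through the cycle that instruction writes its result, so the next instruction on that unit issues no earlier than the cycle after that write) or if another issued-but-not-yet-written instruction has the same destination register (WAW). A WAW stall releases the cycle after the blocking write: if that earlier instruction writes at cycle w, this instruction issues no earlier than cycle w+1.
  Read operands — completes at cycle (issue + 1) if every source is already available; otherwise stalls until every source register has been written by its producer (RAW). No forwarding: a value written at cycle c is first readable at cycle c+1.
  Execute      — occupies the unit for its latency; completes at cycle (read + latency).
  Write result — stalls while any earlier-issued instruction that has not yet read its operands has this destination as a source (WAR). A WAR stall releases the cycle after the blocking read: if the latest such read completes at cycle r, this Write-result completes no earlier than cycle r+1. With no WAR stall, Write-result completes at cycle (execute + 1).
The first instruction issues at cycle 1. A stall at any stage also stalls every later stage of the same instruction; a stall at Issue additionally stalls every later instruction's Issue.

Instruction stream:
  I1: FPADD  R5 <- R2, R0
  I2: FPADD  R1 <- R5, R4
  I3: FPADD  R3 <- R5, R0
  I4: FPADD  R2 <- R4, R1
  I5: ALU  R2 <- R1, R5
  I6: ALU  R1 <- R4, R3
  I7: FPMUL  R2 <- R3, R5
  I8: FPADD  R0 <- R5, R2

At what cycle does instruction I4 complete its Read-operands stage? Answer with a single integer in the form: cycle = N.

[I1] 1/2/5/6
[I2] 7/8/11/12  (struct: FPADD busy until I1 writes@6)
[I3] 13/14/17/18  (struct: FPADD busy until I2 writes@12)
[I4] 19/20/23/24  (struct: FPADD busy until I3 writes@18)
[I5] 25/26/27/28  (WAW R2: wait I4 write@24)
[I6] 29/30/31/32  (struct: ALU busy until I5 writes@28)
[I7] 30/31/36/37
[I8] 31/38/41/42  (RAW R2: wait I7 write@37)

cycle = 20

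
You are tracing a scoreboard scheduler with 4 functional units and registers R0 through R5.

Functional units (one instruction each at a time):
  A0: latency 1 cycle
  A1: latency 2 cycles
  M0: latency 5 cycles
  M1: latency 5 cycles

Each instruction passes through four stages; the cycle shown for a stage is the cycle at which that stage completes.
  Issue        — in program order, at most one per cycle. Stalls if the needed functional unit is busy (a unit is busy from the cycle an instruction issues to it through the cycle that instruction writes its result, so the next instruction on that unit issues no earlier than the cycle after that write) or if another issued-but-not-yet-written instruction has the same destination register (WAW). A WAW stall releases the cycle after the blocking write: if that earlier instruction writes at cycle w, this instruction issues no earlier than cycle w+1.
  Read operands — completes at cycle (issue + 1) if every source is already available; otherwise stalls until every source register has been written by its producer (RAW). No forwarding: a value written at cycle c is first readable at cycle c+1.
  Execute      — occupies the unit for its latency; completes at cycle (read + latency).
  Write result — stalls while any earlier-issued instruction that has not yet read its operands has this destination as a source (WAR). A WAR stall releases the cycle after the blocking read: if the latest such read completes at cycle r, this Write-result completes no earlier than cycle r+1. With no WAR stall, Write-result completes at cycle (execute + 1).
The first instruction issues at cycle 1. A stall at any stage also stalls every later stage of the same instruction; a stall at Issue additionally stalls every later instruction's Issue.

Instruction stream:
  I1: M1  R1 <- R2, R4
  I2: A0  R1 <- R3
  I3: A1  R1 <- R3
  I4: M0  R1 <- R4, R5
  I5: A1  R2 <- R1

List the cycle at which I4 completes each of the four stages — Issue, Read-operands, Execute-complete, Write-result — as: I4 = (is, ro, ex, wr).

  I1 | 1 | 2 | 7 | 8
  I2 | 9 | 10 | 11 | 12   WAW R1: wait I1 write@8
  I3 | 13 | 14 | 16 | 17   WAW R1: wait I2 write@12
  I4 | 18 | 19 | 24 | 25   WAW R1: wait I3 write@17
  I5 | 19 | 26 | 28 | 29   RAW R1: wait I4 write@25

I4 = (18, 19, 24, 25)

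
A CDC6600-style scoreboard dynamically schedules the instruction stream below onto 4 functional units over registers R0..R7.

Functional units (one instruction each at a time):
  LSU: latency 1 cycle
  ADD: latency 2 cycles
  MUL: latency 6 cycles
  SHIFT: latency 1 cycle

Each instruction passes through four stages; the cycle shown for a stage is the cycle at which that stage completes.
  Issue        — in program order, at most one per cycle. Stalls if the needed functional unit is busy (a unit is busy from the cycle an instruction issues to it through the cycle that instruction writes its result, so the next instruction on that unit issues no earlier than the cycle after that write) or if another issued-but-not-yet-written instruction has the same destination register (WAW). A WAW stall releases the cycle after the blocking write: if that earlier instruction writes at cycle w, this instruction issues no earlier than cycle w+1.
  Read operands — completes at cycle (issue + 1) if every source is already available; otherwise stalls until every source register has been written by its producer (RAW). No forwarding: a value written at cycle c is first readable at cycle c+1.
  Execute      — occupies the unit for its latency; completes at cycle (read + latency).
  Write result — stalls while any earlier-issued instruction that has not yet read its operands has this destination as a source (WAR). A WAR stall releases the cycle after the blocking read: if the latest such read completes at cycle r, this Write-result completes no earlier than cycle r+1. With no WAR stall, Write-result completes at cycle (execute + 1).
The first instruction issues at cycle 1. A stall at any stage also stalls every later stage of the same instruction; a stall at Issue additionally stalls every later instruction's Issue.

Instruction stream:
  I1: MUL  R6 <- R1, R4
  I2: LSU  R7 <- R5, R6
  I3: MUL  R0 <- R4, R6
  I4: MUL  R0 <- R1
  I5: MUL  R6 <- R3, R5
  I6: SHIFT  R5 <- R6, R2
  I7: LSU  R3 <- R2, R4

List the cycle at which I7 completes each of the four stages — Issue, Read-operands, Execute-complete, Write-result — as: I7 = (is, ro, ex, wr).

1) issue 1, read 2, done 8, write 9
2) issue 2, read 10, done 11, write 12  <RAW R6: wait I1 write@9>
3) issue 10, read 11, done 17, write 18  <struct: MUL busy until I1 writes@9>
4) issue 19, read 20, done 26, write 27  <struct: MUL busy until I3 writes@18>
5) issue 28, read 29, done 35, write 36  <struct: MUL busy until I4 writes@27>
6) issue 29, read 37, done 38, write 39  <RAW R6: wait I5 write@36>
7) issue 30, read 31, done 32, write 33

I7 = (30, 31, 32, 33)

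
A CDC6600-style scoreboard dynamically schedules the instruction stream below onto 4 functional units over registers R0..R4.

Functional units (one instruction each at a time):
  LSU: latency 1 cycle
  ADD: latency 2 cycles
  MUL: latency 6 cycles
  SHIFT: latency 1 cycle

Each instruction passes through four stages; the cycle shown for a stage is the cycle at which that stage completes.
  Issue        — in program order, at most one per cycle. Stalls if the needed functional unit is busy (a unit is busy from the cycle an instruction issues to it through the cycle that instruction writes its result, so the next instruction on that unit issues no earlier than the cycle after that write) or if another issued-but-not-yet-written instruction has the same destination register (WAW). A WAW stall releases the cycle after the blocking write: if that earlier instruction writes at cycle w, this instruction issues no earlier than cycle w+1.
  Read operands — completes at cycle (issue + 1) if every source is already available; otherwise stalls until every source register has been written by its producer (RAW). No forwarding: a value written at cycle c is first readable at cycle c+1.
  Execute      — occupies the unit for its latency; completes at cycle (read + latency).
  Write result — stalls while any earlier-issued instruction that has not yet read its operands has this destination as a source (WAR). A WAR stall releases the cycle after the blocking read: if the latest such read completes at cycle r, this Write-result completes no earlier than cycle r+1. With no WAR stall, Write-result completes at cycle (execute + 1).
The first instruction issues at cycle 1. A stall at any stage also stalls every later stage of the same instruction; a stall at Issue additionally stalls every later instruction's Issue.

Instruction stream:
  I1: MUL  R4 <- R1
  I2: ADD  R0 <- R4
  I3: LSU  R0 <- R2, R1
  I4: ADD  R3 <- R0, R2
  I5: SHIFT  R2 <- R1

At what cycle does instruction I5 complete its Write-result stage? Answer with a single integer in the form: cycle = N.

cycle = 19

I1  is:1  ro:2  ex:8  wr:9
I2  is:2  ro:10  ex:12  wr:13  — RAW R4: wait I1 write@9
I3  is:14  ro:15  ex:16  wr:17  — WAW R0: wait I2 write@13
I4  is:15  ro:18  ex:20  wr:21  — RAW R0: wait I3 write@17
I5  is:16  ro:17  ex:18  wr:19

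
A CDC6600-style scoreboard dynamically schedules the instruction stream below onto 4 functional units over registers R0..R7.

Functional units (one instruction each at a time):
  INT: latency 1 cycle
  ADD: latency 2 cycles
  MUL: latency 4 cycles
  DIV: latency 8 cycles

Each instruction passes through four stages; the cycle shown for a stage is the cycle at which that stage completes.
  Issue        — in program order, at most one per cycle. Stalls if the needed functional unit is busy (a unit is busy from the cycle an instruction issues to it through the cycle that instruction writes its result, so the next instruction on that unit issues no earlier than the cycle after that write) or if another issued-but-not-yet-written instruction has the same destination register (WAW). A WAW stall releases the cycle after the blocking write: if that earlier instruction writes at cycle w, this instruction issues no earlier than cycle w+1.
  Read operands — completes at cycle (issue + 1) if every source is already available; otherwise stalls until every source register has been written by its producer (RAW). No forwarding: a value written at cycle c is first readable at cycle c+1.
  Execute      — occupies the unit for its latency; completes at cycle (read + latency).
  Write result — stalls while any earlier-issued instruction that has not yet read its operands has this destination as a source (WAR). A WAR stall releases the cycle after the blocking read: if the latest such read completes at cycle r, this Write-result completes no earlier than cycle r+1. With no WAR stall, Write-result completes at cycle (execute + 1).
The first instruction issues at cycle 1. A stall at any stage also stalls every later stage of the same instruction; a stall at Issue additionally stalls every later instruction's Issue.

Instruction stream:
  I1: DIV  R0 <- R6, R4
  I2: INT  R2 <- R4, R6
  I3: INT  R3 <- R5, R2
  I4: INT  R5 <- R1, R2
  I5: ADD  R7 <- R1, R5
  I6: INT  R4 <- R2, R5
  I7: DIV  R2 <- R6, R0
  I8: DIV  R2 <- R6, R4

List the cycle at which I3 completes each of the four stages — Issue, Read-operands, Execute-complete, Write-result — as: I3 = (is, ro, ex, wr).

I1: IS=1 RO=2 EX=10 WR=11
I2: IS=2 RO=3 EX=4 WR=5
I3: IS=6 RO=7 EX=8 WR=9  [struct: INT busy until I2 writes@5]
I4: IS=10 RO=11 EX=12 WR=13  [struct: INT busy until I3 writes@9]
I5: IS=11 RO=14 EX=16 WR=17  [RAW R5: wait I4 write@13]
I6: IS=14 RO=15 EX=16 WR=17  [struct: INT busy until I4 writes@13]
I7: IS=15 RO=16 EX=24 WR=25
I8: IS=26 RO=27 EX=35 WR=36  [struct: DIV busy until I7 writes@25]

I3 = (6, 7, 8, 9)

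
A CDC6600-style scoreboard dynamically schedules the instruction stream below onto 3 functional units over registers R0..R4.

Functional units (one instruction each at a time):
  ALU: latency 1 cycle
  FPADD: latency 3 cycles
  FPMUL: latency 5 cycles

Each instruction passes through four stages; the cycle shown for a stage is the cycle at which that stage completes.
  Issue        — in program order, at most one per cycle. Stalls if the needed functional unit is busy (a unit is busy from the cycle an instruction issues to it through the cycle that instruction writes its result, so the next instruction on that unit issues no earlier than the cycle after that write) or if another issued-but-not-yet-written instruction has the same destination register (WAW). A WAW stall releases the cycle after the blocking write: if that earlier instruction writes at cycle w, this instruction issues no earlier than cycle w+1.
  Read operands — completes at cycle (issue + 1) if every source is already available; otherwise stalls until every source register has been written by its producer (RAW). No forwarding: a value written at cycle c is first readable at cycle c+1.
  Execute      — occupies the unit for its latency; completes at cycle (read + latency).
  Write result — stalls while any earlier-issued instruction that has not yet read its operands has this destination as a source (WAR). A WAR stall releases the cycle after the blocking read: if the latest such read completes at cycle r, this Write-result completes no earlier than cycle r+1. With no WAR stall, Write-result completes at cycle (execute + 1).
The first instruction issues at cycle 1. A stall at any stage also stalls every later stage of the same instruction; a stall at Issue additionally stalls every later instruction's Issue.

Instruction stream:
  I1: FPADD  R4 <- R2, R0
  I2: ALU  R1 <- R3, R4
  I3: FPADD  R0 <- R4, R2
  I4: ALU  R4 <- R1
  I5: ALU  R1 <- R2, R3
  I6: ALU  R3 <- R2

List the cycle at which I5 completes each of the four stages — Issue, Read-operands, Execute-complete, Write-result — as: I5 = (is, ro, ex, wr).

[1] I1 issues→FPADD
[2] I1 reads, I2 issues→ALU
[5] I1 exec-done
[6] I1 writes R4
[7] I2 reads, I3 issues→FPADD
[8] I2 exec-done, I3 reads
[9] I2 writes R1
[10] I4 issues→ALU
[11] I3 exec-done, I4 reads
[12] I3 writes R0, I4 exec-done
[13] I4 writes R4
[14] I5 issues→ALU
[15] I5 reads
[16] I5 exec-done
[17] I5 writes R1
[18] I6 issues→ALU
[19] I6 reads
[20] I6 exec-done
[21] I6 writes R3

I5 = (14, 15, 16, 17)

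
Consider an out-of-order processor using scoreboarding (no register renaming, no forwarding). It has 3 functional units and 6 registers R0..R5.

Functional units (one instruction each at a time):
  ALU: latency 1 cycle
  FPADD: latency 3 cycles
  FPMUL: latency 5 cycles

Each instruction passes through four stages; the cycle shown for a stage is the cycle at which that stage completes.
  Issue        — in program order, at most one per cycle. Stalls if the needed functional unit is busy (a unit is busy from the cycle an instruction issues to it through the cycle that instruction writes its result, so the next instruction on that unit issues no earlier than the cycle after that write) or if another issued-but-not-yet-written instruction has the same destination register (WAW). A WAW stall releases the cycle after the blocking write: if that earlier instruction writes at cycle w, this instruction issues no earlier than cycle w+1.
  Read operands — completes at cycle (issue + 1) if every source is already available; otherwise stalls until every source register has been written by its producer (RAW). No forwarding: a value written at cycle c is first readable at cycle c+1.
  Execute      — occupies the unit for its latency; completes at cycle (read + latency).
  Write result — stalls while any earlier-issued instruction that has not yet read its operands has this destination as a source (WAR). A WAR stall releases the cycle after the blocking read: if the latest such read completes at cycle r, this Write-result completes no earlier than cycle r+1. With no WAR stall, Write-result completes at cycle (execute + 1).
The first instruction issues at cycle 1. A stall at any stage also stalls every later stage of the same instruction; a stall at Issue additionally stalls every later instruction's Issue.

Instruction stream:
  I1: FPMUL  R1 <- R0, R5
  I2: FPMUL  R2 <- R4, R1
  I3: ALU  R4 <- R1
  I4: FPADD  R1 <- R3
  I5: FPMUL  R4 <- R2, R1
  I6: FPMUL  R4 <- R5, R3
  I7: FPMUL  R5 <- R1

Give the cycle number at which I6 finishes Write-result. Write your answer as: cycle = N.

  I1 | 1 | 2 | 7 | 8
  I2 | 9 | 10 | 15 | 16   struct: FPMUL busy until I1 writes@8
  I3 | 10 | 11 | 12 | 13
  I4 | 11 | 12 | 15 | 16
  I5 | 17 | 18 | 23 | 24   struct: FPMUL busy until I2 writes@16
  I6 | 25 | 26 | 31 | 32   struct: FPMUL busy until I5 writes@24
  I7 | 33 | 34 | 39 | 40   struct: FPMUL busy until I6 writes@32

cycle = 32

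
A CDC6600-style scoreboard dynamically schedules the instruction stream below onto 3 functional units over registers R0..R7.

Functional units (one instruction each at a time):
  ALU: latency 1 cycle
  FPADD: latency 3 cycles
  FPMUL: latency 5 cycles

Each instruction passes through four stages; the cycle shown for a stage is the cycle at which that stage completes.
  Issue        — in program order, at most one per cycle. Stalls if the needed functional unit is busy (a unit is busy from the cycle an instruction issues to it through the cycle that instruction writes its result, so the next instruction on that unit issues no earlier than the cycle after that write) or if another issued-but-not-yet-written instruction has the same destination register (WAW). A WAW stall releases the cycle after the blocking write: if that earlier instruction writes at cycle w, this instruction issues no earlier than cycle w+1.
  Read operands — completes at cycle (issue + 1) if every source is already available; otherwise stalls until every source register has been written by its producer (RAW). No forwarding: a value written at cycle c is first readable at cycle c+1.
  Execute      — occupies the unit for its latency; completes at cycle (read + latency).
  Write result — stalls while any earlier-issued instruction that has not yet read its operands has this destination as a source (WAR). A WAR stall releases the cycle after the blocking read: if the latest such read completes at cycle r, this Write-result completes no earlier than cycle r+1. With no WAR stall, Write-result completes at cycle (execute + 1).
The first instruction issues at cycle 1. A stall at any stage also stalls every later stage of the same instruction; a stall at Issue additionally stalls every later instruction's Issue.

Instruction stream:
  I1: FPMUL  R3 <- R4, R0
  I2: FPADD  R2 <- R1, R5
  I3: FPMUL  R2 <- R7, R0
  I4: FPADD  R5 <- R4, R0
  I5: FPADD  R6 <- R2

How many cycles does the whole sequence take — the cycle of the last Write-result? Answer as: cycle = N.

[I1] 1/2/7/8
[I2] 2/3/6/7
[I3] 9/10/15/16  (struct: FPMUL busy until I1 writes@8)
[I4] 10/11/14/15
[I5] 16/17/20/21  (struct: FPADD busy until I4 writes@15)

cycle = 21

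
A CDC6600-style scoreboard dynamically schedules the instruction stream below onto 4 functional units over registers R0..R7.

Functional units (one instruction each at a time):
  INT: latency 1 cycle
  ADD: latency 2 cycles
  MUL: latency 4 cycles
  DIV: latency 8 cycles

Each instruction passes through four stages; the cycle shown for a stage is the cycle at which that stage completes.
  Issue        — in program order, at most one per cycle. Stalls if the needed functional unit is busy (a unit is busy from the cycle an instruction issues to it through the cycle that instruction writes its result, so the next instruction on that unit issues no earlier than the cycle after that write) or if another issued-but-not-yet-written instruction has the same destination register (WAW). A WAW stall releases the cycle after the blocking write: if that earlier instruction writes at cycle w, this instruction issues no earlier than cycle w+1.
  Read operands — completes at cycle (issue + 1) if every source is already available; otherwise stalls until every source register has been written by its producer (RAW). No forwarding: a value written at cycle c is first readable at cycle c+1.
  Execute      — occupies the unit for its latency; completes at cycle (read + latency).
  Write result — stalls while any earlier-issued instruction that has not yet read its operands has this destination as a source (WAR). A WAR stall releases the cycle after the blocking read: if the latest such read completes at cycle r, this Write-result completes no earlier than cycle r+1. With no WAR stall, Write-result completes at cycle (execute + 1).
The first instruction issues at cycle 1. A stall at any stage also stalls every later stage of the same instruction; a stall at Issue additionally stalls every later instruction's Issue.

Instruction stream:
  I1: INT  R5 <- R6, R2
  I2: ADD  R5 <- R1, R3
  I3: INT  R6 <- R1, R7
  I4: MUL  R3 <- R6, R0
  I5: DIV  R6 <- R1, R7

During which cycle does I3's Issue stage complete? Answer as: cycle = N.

cycle = 6

cycle 1: I1 issues→INT
cycle 2: I1 reads
cycle 3: I1 exec-done
cycle 4: I1 writes R5
cycle 5: I2 issues→ADD
cycle 6: I2 reads | I3 issues→INT
cycle 7: I3 reads | I4 issues→MUL
cycle 8: I2 exec-done | I3 exec-done
cycle 9: I2 writes R5 | I3 writes R6
cycle 10: I4 reads | I5 issues→DIV
cycle 11: I5 reads
cycle 14: I4 exec-done
cycle 15: I4 writes R3
cycle 19: I5 exec-done
cycle 20: I5 writes R6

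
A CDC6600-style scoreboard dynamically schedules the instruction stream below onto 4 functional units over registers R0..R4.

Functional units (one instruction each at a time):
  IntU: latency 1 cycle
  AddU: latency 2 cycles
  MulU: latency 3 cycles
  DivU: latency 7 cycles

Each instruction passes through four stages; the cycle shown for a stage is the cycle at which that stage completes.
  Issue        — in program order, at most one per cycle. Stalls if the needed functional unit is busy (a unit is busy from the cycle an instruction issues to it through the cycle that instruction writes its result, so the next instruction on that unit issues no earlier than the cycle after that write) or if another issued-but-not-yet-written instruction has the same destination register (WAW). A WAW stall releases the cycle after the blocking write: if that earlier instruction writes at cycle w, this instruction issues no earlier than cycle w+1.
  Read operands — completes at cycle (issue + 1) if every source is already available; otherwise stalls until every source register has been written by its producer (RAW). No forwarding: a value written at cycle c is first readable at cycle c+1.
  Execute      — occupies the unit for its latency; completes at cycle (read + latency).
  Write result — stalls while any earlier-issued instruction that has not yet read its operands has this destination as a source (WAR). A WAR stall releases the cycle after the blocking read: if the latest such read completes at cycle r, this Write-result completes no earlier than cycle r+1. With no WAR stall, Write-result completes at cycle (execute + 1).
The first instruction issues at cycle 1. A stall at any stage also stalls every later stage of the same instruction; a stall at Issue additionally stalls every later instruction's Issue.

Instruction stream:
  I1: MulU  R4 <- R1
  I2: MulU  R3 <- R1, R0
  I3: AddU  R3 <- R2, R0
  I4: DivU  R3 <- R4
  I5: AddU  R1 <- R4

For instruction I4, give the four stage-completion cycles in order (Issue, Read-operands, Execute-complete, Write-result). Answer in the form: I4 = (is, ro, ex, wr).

I4 = (18, 19, 26, 27)

I1  is:1  ro:2  ex:5  wr:6
I2  is:7  ro:8  ex:11  wr:12  — struct: MulU busy until I1 writes@6
I3  is:13  ro:14  ex:16  wr:17  — WAW R3: wait I2 write@12
I4  is:18  ro:19  ex:26  wr:27  — WAW R3: wait I3 write@17
I5  is:19  ro:20  ex:22  wr:23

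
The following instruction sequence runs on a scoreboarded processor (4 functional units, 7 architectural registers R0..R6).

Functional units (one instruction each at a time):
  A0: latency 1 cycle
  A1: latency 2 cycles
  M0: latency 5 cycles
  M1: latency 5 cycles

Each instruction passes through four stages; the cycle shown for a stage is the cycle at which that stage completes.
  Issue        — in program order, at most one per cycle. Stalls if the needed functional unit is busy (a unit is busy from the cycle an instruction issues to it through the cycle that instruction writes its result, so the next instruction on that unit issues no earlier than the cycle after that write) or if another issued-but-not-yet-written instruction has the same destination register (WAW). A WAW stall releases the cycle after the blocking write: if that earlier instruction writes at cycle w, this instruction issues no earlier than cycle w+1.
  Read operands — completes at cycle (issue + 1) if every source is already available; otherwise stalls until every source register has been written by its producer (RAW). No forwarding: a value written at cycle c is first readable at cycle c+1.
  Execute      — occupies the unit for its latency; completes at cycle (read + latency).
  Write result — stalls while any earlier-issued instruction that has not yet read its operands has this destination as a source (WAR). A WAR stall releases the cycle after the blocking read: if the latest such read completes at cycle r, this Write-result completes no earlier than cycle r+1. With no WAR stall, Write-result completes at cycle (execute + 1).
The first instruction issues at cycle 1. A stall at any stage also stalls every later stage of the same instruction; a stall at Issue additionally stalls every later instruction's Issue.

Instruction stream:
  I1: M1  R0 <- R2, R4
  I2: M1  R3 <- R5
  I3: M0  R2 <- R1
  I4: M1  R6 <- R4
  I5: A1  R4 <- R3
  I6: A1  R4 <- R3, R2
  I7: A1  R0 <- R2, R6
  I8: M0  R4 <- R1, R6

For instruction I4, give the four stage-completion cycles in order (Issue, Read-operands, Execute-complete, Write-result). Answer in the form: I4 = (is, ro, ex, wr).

I4 = (17, 18, 23, 24)

[1] I1 dispatched to M1
[2] I1 operands ready
[7] I1 complete
[8] R0←I1
[9] I2 dispatched to M1
[10] I2 operands ready · I3 dispatched to M0
[11] I3 operands ready
[15] I2 complete
[16] R3←I2 · I3 complete
[17] R2←I3 · I4 dispatched to M1
[18] I4 operands ready · I5 dispatched to A1
[19] I5 operands ready
[21] I5 complete
[22] R4←I5
[23] I4 complete · I6 dispatched to A1
[24] R6←I4 · I6 operands ready
[26] I6 complete
[27] R4←I6
[28] I7 dispatched to A1
[29] I7 operands ready · I8 dispatched to M0
[30] I8 operands ready
[31] I7 complete
[32] R0←I7
[35] I8 complete
[36] R4←I8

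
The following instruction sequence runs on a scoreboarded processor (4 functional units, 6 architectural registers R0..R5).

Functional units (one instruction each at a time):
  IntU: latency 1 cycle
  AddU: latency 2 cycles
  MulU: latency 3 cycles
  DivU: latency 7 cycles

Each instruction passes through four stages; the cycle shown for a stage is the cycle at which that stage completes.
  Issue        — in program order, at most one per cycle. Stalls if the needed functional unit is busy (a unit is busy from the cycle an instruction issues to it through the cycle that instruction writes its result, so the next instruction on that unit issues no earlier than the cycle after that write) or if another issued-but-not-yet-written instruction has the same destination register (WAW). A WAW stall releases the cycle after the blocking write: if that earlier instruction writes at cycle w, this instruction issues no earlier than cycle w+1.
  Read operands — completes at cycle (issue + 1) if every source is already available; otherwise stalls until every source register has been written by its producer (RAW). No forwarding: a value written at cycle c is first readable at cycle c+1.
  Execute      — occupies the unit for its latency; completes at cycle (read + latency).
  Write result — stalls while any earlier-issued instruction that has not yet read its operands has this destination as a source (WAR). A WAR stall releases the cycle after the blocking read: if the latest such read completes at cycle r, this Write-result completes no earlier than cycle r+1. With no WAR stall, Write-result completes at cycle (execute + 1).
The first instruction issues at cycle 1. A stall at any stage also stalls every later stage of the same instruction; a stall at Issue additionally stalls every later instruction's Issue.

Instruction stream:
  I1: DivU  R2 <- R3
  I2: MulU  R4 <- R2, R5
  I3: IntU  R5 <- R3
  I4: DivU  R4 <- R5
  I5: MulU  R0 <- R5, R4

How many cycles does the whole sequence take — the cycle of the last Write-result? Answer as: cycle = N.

I1 -> (1, 2, 9, 10)
I2 -> (2, 11, 14, 15)  // RAW R2: wait I1 write@10
I3 -> (3, 4, 5, 12)  // WAR R5: wait I2 read@11
I4 -> (16, 17, 24, 25)  // WAW R4: wait I2 write@15
I5 -> (17, 26, 29, 30)  // RAW R4: wait I4 write@25

cycle = 30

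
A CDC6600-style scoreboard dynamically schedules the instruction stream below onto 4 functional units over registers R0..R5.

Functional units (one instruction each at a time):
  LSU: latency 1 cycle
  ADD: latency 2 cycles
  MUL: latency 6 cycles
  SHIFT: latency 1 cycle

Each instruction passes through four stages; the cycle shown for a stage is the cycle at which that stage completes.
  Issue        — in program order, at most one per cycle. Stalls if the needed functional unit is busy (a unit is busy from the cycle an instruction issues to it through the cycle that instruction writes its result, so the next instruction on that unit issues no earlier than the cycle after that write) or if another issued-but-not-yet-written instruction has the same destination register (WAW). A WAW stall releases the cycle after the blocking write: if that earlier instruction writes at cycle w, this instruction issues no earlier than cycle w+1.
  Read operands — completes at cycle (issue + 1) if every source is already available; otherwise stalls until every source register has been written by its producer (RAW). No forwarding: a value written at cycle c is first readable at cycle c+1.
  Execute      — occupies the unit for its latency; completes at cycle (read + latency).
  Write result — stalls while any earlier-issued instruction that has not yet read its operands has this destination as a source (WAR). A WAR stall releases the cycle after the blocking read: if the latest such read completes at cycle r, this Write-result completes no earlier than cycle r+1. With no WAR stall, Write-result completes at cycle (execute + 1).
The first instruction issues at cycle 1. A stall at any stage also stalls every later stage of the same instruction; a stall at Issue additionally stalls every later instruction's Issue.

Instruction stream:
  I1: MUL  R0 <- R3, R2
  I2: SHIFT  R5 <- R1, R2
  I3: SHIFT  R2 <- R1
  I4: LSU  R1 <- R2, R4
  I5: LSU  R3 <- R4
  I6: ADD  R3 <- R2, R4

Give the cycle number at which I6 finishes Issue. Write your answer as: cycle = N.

cycle = 17

[1] I1 dispatched to MUL
[2] I1 operands ready | I2 dispatched to SHIFT
[3] I2 operands ready
[4] I2 complete
[5] R5←I2
[6] I3 dispatched to SHIFT
[7] I3 operands ready | I4 dispatched to LSU
[8] I1 complete | I3 complete
[9] R0←I1 | R2←I3
[10] I4 operands ready
[11] I4 complete
[12] R1←I4
[13] I5 dispatched to LSU
[14] I5 operands ready
[15] I5 complete
[16] R3←I5
[17] I6 dispatched to ADD
[18] I6 operands ready
[20] I6 complete
[21] R3←I6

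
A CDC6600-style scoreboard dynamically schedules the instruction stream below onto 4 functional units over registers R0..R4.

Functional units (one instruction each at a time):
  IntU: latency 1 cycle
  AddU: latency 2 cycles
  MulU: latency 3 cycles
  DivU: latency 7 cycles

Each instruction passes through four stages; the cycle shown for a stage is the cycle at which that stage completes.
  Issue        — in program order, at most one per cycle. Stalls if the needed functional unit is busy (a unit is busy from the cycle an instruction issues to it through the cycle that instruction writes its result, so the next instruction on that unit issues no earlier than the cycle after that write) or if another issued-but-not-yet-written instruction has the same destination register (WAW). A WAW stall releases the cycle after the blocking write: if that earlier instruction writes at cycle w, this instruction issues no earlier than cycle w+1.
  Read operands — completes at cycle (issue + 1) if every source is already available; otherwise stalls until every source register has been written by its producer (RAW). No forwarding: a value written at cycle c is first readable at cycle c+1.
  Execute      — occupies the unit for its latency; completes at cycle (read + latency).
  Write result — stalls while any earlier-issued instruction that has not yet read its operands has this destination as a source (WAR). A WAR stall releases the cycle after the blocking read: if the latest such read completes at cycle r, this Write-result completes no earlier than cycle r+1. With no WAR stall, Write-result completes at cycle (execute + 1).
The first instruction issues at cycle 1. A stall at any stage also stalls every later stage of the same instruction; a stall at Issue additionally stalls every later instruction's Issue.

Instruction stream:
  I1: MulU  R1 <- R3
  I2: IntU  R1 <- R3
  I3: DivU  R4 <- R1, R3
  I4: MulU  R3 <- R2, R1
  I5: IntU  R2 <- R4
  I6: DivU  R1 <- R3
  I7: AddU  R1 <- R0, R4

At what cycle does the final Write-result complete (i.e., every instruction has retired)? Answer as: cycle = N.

1) issue 1, read 2, done 5, write 6
2) issue 7, read 8, done 9, write 10  <WAW R1: wait I1 write@6>
3) issue 8, read 11, done 18, write 19  <RAW R1: wait I2 write@10>
4) issue 9, read 11, done 14, write 15  <RAW R1: wait I2 write@10>
5) issue 11, read 20, done 21, write 22  <struct: IntU busy until I2 writes@10 / RAW R4: wait I3 write@19>
6) issue 20, read 21, done 28, write 29  <struct: DivU busy until I3 writes@19>
7) issue 30, read 31, done 33, write 34  <WAW R1: wait I6 write@29>

cycle = 34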